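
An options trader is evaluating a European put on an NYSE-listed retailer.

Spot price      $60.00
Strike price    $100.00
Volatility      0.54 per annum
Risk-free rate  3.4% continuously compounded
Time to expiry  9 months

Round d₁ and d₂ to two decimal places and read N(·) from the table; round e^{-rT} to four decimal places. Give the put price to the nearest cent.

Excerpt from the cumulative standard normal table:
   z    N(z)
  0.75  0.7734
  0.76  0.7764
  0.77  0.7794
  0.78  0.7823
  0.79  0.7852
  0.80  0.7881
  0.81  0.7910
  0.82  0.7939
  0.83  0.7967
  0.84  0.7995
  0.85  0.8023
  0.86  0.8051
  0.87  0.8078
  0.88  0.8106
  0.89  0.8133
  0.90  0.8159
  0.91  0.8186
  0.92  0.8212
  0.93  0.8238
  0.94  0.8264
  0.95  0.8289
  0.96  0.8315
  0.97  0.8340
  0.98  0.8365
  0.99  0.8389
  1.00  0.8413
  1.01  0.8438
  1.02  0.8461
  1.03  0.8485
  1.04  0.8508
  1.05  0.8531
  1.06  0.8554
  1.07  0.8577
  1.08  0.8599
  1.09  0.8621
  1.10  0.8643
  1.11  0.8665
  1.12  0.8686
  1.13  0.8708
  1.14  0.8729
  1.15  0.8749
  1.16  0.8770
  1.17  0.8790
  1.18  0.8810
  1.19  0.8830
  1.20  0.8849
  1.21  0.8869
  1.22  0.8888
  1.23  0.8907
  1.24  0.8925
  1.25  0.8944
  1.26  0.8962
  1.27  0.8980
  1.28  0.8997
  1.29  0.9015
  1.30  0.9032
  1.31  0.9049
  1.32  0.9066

$40.25

σ√T = 0.54 × 0.8660 = 0.4677
d₁ = [ln(60/100) + (0.034 + ½·0.54²)·0.75] / (σ√T) = (-0.5108 + 0.1349) / 0.4677 = -0.8040 → -0.80
d₂ = -0.8040 − 0.4677 = -1.2716 → -1.27
exp(−rT) = exp(−0.034·0.75) = 0.9748
N(−d₂) = N(1.27) = 0.8980;  N(−d₁) = N(0.80) = 0.7881
P = 100·0.9748·0.8980 − 60·0.7881 = 87.5370 − 47.2860 = 40.2510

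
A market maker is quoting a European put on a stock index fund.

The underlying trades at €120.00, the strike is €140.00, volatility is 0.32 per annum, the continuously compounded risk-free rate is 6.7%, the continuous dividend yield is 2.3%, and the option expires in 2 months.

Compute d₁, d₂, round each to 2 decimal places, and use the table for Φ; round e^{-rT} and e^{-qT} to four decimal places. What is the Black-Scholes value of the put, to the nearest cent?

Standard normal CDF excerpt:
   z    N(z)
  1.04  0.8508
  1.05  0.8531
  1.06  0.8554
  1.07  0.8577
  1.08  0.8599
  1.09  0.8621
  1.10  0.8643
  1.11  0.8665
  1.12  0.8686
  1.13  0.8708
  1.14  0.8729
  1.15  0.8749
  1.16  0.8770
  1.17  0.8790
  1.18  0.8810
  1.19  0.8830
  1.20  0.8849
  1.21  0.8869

σ√T = 0.32 × 0.4082 = 0.1306
d₁ = [ln(120/140) + (0.067 − 0.023 + 0.32²/2)·0.1667] / 0.1306 = [-0.1542 + 0.0159] / 0.1306 = -1.0585 ⇒ -1.06
d₂ = d₁ − σ√T = -1.0585 − 0.1306 = -1.1892 ⇒ -1.19
e^(−qT) = e^(−0.023·0.1667) = 0.9962;  e^(−rT) = e^(−0.067·0.1667) = 0.9889
P = 140·0.9889·N(1.19) − 120·0.9962·N(1.06) = 140·0.9889·0.8830 − 120·0.9962·0.8554 = 122.2478 − 102.2579 = 19.9899

€19.99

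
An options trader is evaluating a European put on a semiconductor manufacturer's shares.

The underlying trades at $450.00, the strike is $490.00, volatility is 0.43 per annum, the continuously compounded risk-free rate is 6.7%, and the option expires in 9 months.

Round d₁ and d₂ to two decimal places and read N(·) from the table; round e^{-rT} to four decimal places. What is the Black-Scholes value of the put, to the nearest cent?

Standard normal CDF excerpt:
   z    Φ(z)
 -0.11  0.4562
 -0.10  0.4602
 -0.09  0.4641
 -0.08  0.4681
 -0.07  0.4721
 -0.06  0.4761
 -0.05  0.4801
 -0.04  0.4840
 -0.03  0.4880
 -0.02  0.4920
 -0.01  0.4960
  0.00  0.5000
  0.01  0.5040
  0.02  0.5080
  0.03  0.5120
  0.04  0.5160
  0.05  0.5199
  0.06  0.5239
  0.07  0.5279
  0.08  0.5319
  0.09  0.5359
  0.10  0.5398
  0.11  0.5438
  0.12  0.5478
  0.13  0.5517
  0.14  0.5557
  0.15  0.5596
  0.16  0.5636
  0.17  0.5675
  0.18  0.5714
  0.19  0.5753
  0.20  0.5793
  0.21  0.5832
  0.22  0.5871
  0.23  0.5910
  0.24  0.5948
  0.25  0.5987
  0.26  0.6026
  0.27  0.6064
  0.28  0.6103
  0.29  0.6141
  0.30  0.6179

σ√T = 0.43 × 0.8660 = 0.3724
ln(S/K) + (r + σ²/2)T = ln(450/490) + (0.067 + 0.43²/2)·0.75 = -0.0852 + 0.1196 = 0.0344
d₁ = 0.0344 / 0.3724 = 0.0925 ⇒ 0.09
d₂ = d₁ − σ√T = 0.0925 − 0.3724 = -0.2799 ⇒ -0.28
e^(−rT) = e^(−0.067·0.75) = 0.9510
N(−d₂) = N(0.28) = 0.6103;  N(−d₁) = N(-0.09) = 0.4641
P = 490·0.9510·0.6103 − 450·0.4641 = 284.3937 − 208.8450 = 75.5487

$75.55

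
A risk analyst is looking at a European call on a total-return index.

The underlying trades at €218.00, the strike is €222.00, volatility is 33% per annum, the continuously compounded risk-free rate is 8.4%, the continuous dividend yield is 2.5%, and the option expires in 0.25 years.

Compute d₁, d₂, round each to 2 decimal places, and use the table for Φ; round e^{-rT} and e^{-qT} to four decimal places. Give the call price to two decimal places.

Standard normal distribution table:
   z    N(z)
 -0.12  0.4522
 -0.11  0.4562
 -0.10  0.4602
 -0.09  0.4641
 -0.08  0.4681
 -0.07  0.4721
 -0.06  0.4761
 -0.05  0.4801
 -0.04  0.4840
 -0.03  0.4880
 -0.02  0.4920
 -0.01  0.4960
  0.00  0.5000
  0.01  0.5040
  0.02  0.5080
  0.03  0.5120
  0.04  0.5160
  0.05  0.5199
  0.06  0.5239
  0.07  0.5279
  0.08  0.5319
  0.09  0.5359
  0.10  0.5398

€13.46

σ√T = 0.33 × 0.5000 = 0.1650
d₁ = [ln(218/222) + (0.084 − 0.025 + ½·0.33²)·0.25] / (σ√T) = (-0.0182 + 0.0284) / 0.1650 = 0.0617 ⇒ 0.06
d₂ = 0.0617 − 0.1650 = -0.1033 ⇒ -0.10
e^(−qT) = e^(−0.025·0.25) = 0.9938;  e^(−rT) = e^(−0.084·0.25) = 0.9792
N(d₁) = N(0.06) = 0.5239;  N(d₂) = N(-0.10) = 0.4602
C = 218·0.9938·0.5239 − 222·0.9792·0.4602 = 113.5021 − 100.0394 = 13.4627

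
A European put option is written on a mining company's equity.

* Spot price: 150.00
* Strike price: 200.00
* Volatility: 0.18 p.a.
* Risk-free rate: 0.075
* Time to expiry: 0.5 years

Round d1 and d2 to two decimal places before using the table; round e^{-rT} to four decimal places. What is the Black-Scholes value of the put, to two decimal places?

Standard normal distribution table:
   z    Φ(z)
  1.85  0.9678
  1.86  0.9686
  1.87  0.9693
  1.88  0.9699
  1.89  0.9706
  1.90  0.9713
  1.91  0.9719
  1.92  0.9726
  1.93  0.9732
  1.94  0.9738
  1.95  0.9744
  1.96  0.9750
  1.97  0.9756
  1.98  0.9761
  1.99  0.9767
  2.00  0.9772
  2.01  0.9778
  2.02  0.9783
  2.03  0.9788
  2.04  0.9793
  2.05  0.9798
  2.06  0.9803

42.86

T = 0.5;  σ√T = 0.1273
d₁ = [ln(150/200) + (0.075 + 0.18²/2)·0.5] / 0.1273 = [-0.2877 + 0.0456] / 0.1273 = -1.9020 which rounds to -1.90
d₂ = d₁ − σ√T = -1.9020 − 0.1273 = -2.0293 which rounds to -2.03
exp(−rT) = exp(−0.075·0.5) = 0.9632
N(−d₂) = N(2.03) = 0.9788;  N(−d₁) = N(1.90) = 0.9713
P = 200·0.9632·0.9788 − 150·0.9713 = 188.5560 − 145.6950 = 42.8610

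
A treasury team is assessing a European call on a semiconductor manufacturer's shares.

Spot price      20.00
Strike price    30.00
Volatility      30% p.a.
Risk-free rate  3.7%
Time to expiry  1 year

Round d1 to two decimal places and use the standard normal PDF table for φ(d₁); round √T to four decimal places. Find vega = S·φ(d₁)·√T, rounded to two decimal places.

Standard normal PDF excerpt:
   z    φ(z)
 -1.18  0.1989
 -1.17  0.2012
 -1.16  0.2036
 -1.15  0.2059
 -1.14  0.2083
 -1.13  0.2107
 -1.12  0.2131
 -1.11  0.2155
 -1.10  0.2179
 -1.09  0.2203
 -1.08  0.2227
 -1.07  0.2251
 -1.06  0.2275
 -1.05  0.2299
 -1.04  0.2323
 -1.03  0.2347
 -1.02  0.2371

4.45

σ√T = 0.3 × 1.0000 = 0.3000
d₁ = [ln(20/30) + (0.037 + ½·0.3²)·1] / (σ√T) = (-0.4055 + 0.0820) / 0.3000 = -1.0782 ⇒ -1.08
√T = √1 = 1.0000
φ(d₁) = φ(-1.08) = 0.2227
vega = S·φ(d₁)·√T = 20·0.2227·1.0000 = 4.4540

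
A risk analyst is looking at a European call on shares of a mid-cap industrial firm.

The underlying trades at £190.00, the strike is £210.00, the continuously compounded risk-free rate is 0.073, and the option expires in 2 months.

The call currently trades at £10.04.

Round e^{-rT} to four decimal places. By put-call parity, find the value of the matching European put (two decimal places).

e^(−rT) = e^(−0.073·0.1667) = 0.9879
Put-call parity: C − P = S − K·e^(−rT) = 190 − 210·0.9879 = 190 − 207.4590 = -17.4590
P = C − (C − P) = 10.04 − (-17.4590) = 27.4990

£27.50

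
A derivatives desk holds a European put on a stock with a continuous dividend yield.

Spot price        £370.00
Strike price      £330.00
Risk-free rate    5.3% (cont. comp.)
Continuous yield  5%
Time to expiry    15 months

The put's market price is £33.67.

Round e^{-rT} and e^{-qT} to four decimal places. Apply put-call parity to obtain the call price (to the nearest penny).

£72.40

exp(−qT) = exp(−0.05·1.25) = 0.9394;  exp(−rT) = exp(−0.053·1.25) = 0.9359
Put-call parity: C − P = S·e^(−qT) − K·e^(−rT) = 370·0.9394 − 330·0.9359 = 347.5780 − 308.8470 = 38.7310
C = P + (C − P) = 33.67 + (38.7310) = 72.4010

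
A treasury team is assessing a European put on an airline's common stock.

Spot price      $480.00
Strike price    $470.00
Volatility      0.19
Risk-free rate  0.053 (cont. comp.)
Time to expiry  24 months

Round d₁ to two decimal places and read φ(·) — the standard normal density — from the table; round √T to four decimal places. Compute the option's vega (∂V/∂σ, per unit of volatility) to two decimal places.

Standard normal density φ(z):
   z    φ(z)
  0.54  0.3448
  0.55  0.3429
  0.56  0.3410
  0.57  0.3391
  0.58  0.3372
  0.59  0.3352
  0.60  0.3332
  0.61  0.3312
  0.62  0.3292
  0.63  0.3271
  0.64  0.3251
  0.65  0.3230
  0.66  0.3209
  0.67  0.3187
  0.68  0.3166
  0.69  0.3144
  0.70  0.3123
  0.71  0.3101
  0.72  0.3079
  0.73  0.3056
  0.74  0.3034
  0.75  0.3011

T = 2;  σ√T = 0.2687
d₁ = [ln(480/470) + (0.053 + 0.19²/2)·2] / 0.2687 = [0.0211 + 0.1421] / 0.2687 = 0.6072 which rounds to 0.61
√T = √2 = 1.4142
φ(d₁) = φ(0.61) = 0.3312
vega = S·φ(d₁)·√T = 480·0.3312·1.4142 = 224.8239

224.82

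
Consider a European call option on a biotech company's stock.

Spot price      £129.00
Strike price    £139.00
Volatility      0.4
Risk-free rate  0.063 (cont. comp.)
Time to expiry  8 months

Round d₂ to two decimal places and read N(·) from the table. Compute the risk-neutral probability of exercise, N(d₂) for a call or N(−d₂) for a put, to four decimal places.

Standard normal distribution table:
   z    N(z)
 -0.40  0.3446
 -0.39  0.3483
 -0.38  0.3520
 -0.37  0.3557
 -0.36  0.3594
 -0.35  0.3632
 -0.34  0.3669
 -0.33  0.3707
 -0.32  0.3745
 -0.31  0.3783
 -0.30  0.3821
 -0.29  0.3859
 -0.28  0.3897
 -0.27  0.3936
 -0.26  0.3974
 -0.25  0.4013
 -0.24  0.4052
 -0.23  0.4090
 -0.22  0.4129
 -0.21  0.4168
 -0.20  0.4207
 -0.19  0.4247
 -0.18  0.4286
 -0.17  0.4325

σ√T = 0.4·√0.6667 = 0.3266
ln(S/K) + (r + σ²/2)T = ln(129/139) + (0.063 + 0.4²/2)·0.6667 = -0.0747 + 0.0953 = 0.0207
d₁ = 0.0207 / 0.3266 = 0.0633 which rounds to 0.06
d₂ = d₁ − σ√T = 0.0633 − 0.3266 = -0.2633 which rounds to -0.26
Risk-neutral Pr[S_T > K] = N(d₂) = N(-0.26) = 0.3974

0.3974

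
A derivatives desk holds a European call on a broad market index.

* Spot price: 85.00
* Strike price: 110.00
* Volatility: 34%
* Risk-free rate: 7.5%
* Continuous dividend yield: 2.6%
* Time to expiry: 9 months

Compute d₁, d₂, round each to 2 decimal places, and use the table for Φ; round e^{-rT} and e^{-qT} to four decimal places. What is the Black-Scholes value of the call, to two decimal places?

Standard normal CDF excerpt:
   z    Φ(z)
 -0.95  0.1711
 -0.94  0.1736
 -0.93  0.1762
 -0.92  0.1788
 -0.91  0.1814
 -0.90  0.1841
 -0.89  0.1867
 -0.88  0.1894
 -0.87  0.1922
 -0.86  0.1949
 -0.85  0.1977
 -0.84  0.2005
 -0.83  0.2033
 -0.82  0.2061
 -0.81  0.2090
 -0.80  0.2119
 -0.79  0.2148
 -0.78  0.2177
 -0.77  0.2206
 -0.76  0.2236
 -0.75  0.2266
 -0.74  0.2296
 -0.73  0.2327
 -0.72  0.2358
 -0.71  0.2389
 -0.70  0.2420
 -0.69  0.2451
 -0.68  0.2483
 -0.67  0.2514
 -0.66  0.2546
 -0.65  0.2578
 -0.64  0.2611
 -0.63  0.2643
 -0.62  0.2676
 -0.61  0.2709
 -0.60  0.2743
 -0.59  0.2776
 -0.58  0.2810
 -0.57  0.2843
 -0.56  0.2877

σ√T = 0.34 × 0.8660 = 0.2944
d₁ = [ln(85/110) + (0.075 − 0.026 + 0.34²/2)·0.75] / 0.2944 = [-0.2578 + 0.0801] / 0.2944 = -0.6036 which rounds to -0.60
d₂ = d₁ − σ√T = -0.6036 − 0.2944 = -0.8980 which rounds to -0.90
e^(−qT) = e^(−0.026·0.75) = 0.9807;  e^(−rT) = e^(−0.075·0.75) = 0.9453
N(d₁) = N(-0.60) = 0.2743;  N(d₂) = N(-0.90) = 0.1841
C = 85·0.9807·0.2743 − 110·0.9453·0.1841 = 22.8655 − 19.1433 = 3.7222

3.72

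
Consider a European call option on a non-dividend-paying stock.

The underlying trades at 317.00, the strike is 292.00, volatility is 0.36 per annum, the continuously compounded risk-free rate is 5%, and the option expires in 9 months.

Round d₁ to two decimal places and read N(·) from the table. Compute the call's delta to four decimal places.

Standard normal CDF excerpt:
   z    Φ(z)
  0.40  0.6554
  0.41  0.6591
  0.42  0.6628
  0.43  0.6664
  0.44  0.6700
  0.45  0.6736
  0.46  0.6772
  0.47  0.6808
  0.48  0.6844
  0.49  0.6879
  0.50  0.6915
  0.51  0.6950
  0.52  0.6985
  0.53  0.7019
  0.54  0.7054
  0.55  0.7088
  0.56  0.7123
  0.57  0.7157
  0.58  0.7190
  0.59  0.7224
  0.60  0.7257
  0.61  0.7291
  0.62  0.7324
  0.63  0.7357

σ√T = 0.36 × 0.8660 = 0.3118
d₁ = [ln(317/292) + (0.05 + 0.36²/2)·0.75] / 0.3118 = [0.0821 + 0.0861] / 0.3118 = 0.5397 → 0.54
N(d₁) = N(0.54) = 0.7054
Δ_call = N(d₁) = 0.7054

0.7054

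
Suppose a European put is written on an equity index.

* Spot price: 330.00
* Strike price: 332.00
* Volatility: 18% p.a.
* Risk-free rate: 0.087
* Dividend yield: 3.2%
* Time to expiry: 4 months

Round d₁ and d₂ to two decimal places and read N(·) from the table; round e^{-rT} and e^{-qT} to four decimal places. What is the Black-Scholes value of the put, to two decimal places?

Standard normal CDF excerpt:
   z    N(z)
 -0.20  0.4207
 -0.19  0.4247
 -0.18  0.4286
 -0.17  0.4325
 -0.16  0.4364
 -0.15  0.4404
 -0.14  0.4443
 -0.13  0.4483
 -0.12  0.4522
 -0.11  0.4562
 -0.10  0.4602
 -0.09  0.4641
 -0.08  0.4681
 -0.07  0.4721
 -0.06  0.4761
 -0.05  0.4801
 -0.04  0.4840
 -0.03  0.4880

11.04

T = 0.3333;  σ√T = 0.1039
d₁ = [ln(330/332) + (0.087 − 0.032 + 0.18²/2)·0.3333] / 0.1039 = [-0.0060 + 0.0237] / 0.1039 = 0.1702 → 0.17
d₂ = d₁ − σ√T = 0.1702 − 0.1039 = 0.0663 → 0.07
exp(−qT) = exp(−0.032·0.3333) = 0.9894;  exp(−rT) = exp(−0.087·0.3333) = 0.9714
N(−d₂) = N(-0.07) = 0.4721;  N(−d₁) = N(-0.17) = 0.4325
P = 332·0.9714·0.4721 − 330·0.9894·0.4325 = 152.2545 − 141.2121 = 11.0424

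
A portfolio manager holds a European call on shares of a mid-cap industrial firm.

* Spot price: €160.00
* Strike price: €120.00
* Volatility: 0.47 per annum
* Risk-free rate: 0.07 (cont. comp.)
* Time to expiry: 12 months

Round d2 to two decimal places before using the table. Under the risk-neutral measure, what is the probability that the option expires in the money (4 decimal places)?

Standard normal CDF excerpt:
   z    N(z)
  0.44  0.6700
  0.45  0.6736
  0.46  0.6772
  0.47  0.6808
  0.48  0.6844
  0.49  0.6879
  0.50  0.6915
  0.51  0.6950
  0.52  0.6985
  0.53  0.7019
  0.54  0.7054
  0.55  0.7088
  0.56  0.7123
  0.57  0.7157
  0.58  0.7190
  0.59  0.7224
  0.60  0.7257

0.7019

σ√T = 0.47·√1 = 0.4700
d₁ = [ln(160/120) + (0.07 + ½·0.47²)·1] / (σ√T) = (0.2877 + 0.1804) / 0.4700 = 0.9960 → 1.00
d₂ = 0.9960 − 0.4700 = 0.5260 → 0.53
Risk-neutral Pr[S_T > K] = N(d₂) = N(0.53) = 0.7019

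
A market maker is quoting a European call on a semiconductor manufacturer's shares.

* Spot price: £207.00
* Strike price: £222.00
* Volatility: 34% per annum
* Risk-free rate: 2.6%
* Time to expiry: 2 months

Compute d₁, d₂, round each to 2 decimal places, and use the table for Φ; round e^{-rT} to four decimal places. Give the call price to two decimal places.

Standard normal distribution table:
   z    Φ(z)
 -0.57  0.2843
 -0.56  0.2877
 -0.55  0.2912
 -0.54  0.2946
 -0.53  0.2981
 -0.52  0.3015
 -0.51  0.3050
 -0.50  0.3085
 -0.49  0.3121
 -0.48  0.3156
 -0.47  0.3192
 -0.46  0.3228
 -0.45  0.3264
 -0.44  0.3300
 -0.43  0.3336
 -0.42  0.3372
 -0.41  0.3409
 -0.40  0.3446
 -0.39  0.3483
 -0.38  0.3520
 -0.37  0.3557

£6.21

σ√T = 0.34 × 0.4082 = 0.1388
d₁ = [ln(207/222) + (0.026 + 0.34²/2)·0.1667] / 0.1388 = [-0.0700 + 0.0140] / 0.1388 = -0.4034 ⇒ -0.40
d₂ = d₁ − σ√T = -0.4034 − 0.1388 = -0.5422 ⇒ -0.54
e^(−rT) = e^(−0.026·0.1667) = 0.9957
N(d₁) = N(-0.40) = 0.3446;  N(d₂) = N(-0.54) = 0.2946
C = 207·0.3446 − 222·0.9957·0.2946 = 71.3322 − 65.1200 = 6.2122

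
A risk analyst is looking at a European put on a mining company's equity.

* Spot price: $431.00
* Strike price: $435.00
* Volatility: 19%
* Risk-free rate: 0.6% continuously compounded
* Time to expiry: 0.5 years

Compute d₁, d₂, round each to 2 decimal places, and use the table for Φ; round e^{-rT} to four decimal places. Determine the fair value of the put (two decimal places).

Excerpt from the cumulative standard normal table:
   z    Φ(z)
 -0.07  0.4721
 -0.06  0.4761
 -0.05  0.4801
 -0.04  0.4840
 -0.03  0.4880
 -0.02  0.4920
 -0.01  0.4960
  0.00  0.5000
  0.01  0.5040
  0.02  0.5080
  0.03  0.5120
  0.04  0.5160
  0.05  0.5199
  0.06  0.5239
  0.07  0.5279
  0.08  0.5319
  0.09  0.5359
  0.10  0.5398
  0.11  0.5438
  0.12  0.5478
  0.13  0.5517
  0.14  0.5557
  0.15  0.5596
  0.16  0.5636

$23.79

T = 0.5;  σ√T = 0.1344
d₁ = [ln(431/435) + (0.006 + 0.19²/2)·0.5] / 0.1344 = [-0.0092 + 0.0120] / 0.1344 = 0.0207 ≈ 0.02
d₂ = d₁ − σ√T = 0.0207 − 0.1344 = -0.1136 ≈ -0.11
exp(−rT) = exp(−0.006·0.5) = 0.9970
N(−d₂) = N(0.11) = 0.5438;  N(−d₁) = N(-0.02) = 0.4920
P = 435·0.9970·0.5438 − 431·0.4920 = 235.8433 − 212.0520 = 23.7913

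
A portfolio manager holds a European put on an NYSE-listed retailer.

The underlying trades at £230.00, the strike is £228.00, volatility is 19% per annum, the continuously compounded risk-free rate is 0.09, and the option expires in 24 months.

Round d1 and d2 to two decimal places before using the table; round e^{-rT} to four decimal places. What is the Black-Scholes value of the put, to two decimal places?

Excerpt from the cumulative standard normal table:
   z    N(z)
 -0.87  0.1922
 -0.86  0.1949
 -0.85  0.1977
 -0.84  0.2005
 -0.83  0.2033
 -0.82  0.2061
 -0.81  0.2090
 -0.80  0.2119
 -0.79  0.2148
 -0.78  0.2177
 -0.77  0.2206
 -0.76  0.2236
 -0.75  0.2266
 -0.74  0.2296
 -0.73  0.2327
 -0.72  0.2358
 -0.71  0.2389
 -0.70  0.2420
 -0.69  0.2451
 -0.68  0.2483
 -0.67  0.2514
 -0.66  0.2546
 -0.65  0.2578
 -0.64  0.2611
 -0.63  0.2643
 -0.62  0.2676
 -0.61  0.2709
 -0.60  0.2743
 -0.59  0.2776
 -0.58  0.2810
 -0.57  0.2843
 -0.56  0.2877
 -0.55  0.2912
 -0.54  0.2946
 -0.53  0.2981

£8.03

σ√T = 0.19 × 1.4142 = 0.2687
ln(S/K) + (r + σ²/2)T = ln(230/228) + (0.09 + 0.19²/2)·2 = 0.0087 + 0.2161 = 0.2248
d₁ = 0.2248 / 0.2687 = 0.8367 ⇒ 0.84
d₂ = d₁ − σ√T = 0.8367 − 0.2687 = 0.5680 ⇒ 0.57
e^(−rT) = e^(−0.09·2) = 0.8353
N(−d₂) = N(-0.57) = 0.2843;  N(−d₁) = N(-0.84) = 0.2005
P = 228·0.8353·0.2843 − 230·0.2005 = 54.1445 − 46.1150 = 8.0295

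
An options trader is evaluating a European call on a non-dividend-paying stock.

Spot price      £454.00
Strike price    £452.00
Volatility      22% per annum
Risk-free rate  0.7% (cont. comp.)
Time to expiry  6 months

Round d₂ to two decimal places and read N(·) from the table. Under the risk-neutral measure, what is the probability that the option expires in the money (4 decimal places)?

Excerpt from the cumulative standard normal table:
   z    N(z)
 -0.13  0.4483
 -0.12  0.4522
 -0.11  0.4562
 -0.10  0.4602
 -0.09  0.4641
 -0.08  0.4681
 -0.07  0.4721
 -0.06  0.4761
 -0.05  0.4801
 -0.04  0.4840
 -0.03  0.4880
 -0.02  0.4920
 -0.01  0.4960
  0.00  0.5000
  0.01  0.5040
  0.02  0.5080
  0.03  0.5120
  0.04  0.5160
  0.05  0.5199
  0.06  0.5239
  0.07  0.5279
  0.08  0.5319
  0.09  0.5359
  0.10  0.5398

0.4880

σ√T = 0.22·√0.5 = 0.1556
d₁ = [ln(454/452) + (0.007 + 0.22²/2)·0.5] / 0.1556 = [0.0044 + 0.0156] / 0.1556 = 0.1287 which rounds to 0.13
d₂ = d₁ − σ√T = 0.1287 − 0.1556 = -0.0269 which rounds to -0.03
Pr(exercise) under Q = N(d₂) = 0.4880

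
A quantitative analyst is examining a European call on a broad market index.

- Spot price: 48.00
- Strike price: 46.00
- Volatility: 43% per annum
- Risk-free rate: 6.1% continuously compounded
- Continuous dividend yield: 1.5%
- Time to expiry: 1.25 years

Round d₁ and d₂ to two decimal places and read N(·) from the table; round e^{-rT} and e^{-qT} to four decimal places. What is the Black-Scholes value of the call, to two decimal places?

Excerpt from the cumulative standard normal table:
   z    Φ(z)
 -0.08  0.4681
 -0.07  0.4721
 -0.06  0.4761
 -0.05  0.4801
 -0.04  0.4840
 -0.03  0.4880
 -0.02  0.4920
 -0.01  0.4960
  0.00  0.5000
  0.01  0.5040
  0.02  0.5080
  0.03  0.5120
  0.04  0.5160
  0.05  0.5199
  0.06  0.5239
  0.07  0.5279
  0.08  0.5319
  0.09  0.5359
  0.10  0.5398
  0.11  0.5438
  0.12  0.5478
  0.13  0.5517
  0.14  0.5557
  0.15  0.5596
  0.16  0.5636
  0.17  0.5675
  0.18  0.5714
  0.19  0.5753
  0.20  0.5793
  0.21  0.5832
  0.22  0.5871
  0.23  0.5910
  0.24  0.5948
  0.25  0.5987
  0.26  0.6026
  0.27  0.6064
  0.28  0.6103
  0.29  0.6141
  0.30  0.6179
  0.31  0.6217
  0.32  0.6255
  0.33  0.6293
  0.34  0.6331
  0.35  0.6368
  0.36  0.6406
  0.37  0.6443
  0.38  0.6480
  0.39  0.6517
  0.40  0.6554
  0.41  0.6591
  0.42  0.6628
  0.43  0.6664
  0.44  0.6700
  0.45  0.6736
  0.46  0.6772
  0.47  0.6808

10.93

σ√T = 0.43 × 1.1180 = 0.4808
d₁ = [ln(48/46) + (0.061 − 0.015 + 0.43²/2)·1.25] / 0.4808 = [0.0426 + 0.1731] / 0.4808 = 0.4485 ⇒ 0.45
d₂ = d₁ − σ√T = 0.4485 − 0.4808 = -0.0322 ⇒ -0.03
e^(−qT) = e^(−0.015·1.25) = 0.9814;  e^(−rT) = e^(−0.061·1.25) = 0.9266
C = 48·0.9814·N(0.45) − 46·0.9266·N(-0.03) = 48·0.9814·0.6736 − 46·0.9266·0.4880 = 31.7314 − 20.8003 = 10.9311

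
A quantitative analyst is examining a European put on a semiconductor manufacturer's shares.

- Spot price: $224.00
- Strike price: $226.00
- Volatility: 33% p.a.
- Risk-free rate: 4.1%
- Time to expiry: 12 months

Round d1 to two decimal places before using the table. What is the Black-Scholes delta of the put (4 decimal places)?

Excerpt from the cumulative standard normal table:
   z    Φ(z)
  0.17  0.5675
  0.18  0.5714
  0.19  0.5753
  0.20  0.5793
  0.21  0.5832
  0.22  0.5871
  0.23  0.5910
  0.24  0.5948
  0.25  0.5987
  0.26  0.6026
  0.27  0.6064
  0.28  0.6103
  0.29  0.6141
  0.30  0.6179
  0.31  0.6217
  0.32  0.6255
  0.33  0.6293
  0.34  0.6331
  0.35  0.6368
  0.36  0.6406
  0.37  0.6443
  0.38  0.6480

σ√T = 0.33 × 1.0000 = 0.3300
d₁ = [ln(224/226) + (0.041 + 0.33²/2)·1] / 0.3300 = [-0.0089 + 0.0955] / 0.3300 = 0.2623 ⇒ 0.26
N(d₁) = N(0.26) = 0.6026
Δ_put = N(d₁) − 1 = 0.6026 − 1 = -0.3974

-0.3974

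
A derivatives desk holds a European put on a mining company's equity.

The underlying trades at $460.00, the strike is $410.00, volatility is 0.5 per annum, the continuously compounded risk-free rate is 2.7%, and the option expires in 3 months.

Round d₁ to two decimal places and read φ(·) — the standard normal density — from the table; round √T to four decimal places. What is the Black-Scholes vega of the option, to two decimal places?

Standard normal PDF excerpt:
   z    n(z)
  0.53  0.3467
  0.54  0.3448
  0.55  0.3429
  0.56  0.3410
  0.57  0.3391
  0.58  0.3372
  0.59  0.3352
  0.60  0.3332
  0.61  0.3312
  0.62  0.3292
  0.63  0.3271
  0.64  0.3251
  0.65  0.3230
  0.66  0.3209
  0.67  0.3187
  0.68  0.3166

T = 0.25;  σ√T = 0.2500
d₁ = [ln(460/410) + (0.027 + 0.5²/2)·0.25] / 0.2500 = [0.1151 + 0.0380] / 0.2500 = 0.6123 ⇒ 0.61
√T = √0.25 = 0.5000
φ(d₁) = φ(0.61) = 0.3312
vega = S·φ(d₁)·√T = 460·0.3312·0.5000 = 76.1760

76.18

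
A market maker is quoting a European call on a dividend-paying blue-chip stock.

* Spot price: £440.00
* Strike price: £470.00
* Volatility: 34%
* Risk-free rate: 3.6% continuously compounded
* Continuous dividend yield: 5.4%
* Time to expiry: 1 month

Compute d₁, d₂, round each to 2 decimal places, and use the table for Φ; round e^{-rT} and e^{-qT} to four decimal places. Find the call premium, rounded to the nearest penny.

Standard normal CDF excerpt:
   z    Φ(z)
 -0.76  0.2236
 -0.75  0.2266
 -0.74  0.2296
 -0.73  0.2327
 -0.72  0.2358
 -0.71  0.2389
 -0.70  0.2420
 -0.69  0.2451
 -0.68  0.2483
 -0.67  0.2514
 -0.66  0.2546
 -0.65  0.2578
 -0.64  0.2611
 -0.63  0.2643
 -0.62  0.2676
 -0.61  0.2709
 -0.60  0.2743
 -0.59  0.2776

£6.78

σ√T = 0.34·√0.08333 = 0.0981
ln(S/K) + (r − q + σ²/2)T = ln(440/470) + (0.036 − 0.054 + 0.34²/2)·0.08333 = -0.0660 + 0.0033 = -0.0626
d₁ = -0.0626 / 0.0981 = -0.6382 → -0.64
d₂ = d₁ − σ√T = -0.6382 − 0.0981 = -0.7364 → -0.74
exp(−qT) = exp(−0.054·0.08333) = 0.9955;  exp(−rT) = exp(−0.036·0.08333) = 0.9970
N(d₁) = N(-0.64) = 0.2611;  N(d₂) = N(-0.74) = 0.2296
C = 440·0.9955·0.2611 − 470·0.9970·0.2296 = 114.3670 − 107.5883 = 6.7788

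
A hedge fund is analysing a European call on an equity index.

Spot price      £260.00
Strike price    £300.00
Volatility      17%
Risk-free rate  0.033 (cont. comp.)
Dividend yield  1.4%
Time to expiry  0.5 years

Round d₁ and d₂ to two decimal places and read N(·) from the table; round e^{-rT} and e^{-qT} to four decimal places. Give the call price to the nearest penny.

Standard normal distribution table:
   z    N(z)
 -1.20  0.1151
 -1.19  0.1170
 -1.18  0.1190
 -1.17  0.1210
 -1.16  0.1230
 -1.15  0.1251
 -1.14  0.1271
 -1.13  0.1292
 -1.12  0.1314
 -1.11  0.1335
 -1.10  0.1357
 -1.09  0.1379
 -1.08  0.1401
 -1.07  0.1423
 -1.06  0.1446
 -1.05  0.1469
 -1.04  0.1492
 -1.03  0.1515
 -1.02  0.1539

£2.22

σ√T = 0.17·√0.5 = 0.1202
d₁ = [ln(260/300) + (0.033 − 0.014 + ½·0.17²)·0.5] / (σ√T) = (-0.1431 + 0.0167) / 0.1202 = -1.0513 ⇒ -1.05
d₂ = -1.0513 − 0.1202 = -1.1715 ⇒ -1.17
exp(−qT) = exp(−0.014·0.5) = 0.9930;  exp(−rT) = exp(−0.033·0.5) = 0.9836
C = 260·0.9930·N(-1.05) − 300·0.9836·N(-1.17) = 260·0.9930·0.1469 − 300·0.9836·0.1210 = 37.9266 − 35.7047 = 2.2220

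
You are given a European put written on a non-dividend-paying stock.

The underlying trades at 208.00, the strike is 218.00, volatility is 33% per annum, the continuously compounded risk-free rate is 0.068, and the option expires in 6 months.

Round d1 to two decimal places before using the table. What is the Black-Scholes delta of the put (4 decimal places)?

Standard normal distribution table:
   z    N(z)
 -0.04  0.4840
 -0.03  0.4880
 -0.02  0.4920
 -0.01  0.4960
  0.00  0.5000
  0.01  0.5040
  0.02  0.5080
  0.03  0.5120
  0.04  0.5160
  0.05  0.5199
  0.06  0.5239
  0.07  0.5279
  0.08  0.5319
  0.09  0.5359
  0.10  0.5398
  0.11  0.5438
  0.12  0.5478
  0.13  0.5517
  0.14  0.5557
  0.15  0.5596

σ√T = 0.33 × 0.7071 = 0.2333
d₁ = [ln(208/218) + (0.068 + 0.33²/2)·0.5] / 0.2333 = [-0.0470 + 0.0612] / 0.2333 = 0.0611 → 0.06
N(d₁) = N(0.06) = 0.5239
Δ_put = N(d₁) − 1 = 0.5239 − 1 = -0.4761

-0.4761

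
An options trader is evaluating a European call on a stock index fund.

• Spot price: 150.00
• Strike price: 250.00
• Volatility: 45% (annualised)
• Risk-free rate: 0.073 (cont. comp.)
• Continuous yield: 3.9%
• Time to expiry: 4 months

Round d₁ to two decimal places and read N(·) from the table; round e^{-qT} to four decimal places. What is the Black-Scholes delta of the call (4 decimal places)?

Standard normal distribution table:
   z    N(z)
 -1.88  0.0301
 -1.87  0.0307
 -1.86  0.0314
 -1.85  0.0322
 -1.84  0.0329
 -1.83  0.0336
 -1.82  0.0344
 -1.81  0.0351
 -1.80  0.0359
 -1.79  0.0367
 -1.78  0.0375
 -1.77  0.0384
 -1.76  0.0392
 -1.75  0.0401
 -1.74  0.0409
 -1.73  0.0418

0.0362

σ√T = 0.45·√0.3333 = 0.2598
d₁ = [ln(150/250) + (0.073 − 0.039 + ½·0.45²)·0.3333] / (σ√T) = (-0.5108 + 0.0451) / 0.2598 = -1.7926 which rounds to -1.79
N(d₁) = N(-1.79) = 0.0367
Δ_call = e^(−qT)·N(d₁) = 0.9871·0.0367 = 0.0362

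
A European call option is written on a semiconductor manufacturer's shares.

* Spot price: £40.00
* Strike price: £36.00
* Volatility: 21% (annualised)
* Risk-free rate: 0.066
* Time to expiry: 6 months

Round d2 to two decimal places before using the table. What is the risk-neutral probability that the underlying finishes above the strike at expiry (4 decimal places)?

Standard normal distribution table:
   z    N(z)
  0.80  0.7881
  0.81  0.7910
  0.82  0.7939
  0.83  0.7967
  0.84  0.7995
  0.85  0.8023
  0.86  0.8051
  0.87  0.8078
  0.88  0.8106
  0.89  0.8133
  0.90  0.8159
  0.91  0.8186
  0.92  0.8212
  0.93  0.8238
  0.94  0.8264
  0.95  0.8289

T = 0.5;  σ√T = 0.1485
ln(S/K) + (r + σ²/2)T = ln(40/36) + (0.066 + 0.21²/2)·0.5 = 0.1054 + 0.0440 = 0.1494
d₁ = 0.1494 / 0.1485 = 1.0060 which rounds to 1.01
d₂ = d₁ − σ√T = 1.0060 − 0.1485 = 0.8575 which rounds to 0.86
Pr(exercise) under Q = N(d₂) = 0.8051

0.8051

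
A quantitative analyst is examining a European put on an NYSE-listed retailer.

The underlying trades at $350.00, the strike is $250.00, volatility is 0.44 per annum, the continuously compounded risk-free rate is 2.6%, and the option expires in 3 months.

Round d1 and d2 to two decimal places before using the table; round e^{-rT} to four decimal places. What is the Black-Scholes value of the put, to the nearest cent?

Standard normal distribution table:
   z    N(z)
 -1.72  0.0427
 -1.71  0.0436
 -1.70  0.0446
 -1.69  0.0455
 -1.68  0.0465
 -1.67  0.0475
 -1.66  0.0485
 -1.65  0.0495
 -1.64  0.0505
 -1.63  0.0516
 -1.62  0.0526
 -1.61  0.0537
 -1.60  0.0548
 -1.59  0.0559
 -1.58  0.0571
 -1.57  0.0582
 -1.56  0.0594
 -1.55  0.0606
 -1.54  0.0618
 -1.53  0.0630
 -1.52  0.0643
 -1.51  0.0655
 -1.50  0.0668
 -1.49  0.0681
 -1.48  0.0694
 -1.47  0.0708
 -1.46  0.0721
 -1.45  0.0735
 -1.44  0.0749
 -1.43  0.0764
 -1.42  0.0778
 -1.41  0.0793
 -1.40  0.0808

T = 0.25;  σ√T = 0.2200
d₁ = [ln(350/250) + (0.026 + 0.44²/2)·0.25] / 0.2200 = [0.3365 + 0.0307] / 0.2200 = 1.6690 ⇒ 1.67
d₂ = d₁ − σ√T = 1.6690 − 0.2200 = 1.4490 ⇒ 1.45
exp(−rT) = exp(−0.026·0.25) = 0.9935
N(−d₂) = N(-1.45) = 0.0735;  N(−d₁) = N(-1.67) = 0.0475
P = 250·0.9935·0.0735 − 350·0.0475 = 18.2556 − 16.6250 = 1.6306

$1.63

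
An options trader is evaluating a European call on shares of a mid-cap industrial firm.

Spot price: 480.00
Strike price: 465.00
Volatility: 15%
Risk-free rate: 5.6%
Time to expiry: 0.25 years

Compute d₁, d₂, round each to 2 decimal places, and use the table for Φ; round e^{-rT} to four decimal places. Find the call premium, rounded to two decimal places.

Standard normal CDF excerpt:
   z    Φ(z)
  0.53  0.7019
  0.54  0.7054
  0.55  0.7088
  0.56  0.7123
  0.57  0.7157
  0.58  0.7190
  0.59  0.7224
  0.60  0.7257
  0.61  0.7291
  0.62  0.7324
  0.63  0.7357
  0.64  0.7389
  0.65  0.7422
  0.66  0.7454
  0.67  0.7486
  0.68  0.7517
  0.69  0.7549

28.08

σ√T = 0.15·√0.25 = 0.0750
d₁ = [ln(480/465) + (0.056 + 0.15²/2)·0.25] / 0.0750 = [0.0317 + 0.0168] / 0.0750 = 0.6475 → 0.65
d₂ = d₁ − σ√T = 0.6475 − 0.0750 = 0.5725 → 0.57
exp(−rT) = exp(−0.056·0.25) = 0.9861
N(d₁) = N(0.65) = 0.7422;  N(d₂) = N(0.57) = 0.7157
C = 480·0.7422 − 465·0.9861·0.7157 = 356.2560 − 328.1746 = 28.0814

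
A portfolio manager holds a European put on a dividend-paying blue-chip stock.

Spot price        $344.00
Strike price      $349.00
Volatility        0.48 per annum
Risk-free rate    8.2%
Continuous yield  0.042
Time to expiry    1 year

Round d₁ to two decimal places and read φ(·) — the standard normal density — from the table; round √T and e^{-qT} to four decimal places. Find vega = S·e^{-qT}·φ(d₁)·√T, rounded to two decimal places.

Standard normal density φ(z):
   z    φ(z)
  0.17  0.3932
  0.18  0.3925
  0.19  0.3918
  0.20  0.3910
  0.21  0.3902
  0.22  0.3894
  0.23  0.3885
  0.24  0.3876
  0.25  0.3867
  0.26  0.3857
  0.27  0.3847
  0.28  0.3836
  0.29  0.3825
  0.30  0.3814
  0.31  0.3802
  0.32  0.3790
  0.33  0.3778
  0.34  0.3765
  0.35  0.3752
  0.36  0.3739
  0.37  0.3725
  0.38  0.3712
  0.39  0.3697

σ√T = 0.48 × 1.0000 = 0.4800
d₁ = [ln(344/349) + (0.082 − 0.042 + 0.48²/2)·1] / 0.4800 = [-0.0144 + 0.1552] / 0.4800 = 0.2933 → 0.29
√T = √1 = 1.0000
φ(d₁) = φ(0.29) = 0.3825
exp(−qT) = exp(−0.042·1) = 0.9589
vega = S·exp(−qT)·φ(d₁)·√T = 344·0.9589·0.3825·1.0000 = 126.1721

126.17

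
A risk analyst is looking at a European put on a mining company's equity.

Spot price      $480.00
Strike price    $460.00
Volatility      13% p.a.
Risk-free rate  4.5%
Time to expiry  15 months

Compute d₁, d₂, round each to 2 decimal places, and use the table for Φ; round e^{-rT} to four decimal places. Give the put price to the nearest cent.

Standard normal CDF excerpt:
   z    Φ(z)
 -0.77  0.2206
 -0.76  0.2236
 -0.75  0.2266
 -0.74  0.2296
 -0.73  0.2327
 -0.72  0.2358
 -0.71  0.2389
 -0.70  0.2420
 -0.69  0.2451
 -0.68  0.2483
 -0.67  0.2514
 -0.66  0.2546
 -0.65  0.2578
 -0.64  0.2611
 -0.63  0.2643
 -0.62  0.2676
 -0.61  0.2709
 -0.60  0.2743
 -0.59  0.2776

$9.03

σ√T = 0.13 × 1.1180 = 0.1453
d₁ = [ln(480/460) + (0.045 + 0.13²/2)·1.25] / 0.1453 = [0.0426 + 0.0668] / 0.1453 = 0.7525 ⇒ 0.75
d₂ = d₁ − σ√T = 0.7525 − 0.1453 = 0.6072 ⇒ 0.61
exp(−rT) = exp(−0.045·1.25) = 0.9453
N(−d₂) = N(-0.61) = 0.2709;  N(−d₁) = N(-0.75) = 0.2266
P = 460·0.9453·0.2709 − 480·0.2266 = 117.7976 − 108.7680 = 9.0296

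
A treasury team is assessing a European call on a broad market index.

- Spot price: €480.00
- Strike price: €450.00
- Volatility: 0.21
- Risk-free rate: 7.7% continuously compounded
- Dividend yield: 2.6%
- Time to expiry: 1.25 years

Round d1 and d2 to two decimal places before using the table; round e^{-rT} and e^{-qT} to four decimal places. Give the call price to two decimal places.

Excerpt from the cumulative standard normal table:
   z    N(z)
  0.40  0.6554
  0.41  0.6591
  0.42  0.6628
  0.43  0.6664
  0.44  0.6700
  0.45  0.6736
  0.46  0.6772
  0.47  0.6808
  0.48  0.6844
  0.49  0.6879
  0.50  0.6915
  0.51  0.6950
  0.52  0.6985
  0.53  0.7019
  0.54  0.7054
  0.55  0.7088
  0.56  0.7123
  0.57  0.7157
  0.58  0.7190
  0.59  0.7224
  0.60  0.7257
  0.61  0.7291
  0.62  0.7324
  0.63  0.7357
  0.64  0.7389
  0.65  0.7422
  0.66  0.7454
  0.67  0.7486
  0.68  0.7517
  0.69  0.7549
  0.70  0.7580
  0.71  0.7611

σ√T = 0.21 × 1.1180 = 0.2348
d₁ = [ln(480/450) + (0.077 − 0.026 + 0.21²/2)·1.25] / 0.2348 = [0.0645 + 0.0913] / 0.2348 = 0.6638 which rounds to 0.66
d₂ = d₁ − σ√T = 0.6638 − 0.2348 = 0.4290 which rounds to 0.43
e^(−qT) = e^(−0.026·1.25) = 0.9680;  e^(−rT) = e^(−0.077·1.25) = 0.9082
C = 480·0.9680·N(0.66) − 450·0.9082·N(0.43) = 480·0.9680·0.7454 − 450·0.9082·0.6664 = 346.3427 − 272.3510 = 73.9916

€73.99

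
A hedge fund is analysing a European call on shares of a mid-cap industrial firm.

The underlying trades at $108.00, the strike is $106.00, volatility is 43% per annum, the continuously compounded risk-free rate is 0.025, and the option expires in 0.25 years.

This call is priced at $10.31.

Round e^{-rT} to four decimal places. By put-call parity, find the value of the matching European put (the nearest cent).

$7.65

e^(−rT) = e^(−0.025·0.25) = 0.9938
Put-call parity: C − P = S − K·e^(−rT) = 108 − 106·0.9938 = 108 − 105.3428 = 2.6572
P = C − (C − P) = 10.31 − (2.6572) = 7.6528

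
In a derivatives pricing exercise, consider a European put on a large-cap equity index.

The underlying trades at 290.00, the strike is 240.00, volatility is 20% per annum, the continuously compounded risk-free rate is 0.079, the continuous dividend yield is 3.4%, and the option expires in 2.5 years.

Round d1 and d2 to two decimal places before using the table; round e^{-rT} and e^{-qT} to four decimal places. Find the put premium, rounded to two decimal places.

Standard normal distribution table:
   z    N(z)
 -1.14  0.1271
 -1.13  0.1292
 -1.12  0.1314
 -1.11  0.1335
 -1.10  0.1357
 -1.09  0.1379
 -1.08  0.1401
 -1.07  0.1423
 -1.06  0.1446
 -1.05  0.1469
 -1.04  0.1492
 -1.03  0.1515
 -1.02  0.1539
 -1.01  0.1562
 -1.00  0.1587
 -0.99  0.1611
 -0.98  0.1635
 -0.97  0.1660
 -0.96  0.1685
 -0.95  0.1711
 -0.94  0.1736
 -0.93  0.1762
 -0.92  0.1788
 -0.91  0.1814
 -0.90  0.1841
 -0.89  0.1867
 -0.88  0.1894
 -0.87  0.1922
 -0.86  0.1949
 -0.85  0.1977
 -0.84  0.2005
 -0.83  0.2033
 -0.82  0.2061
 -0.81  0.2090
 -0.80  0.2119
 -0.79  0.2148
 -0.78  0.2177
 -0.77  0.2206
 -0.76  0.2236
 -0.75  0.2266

6.18

σ√T = 0.2·√2.5 = 0.3162
d₁ = [ln(290/240) + (0.079 − 0.034 + 0.2²/2)·2.5] / 0.3162 = [0.1892 + 0.1625] / 0.3162 = 1.1123 which rounds to 1.11
d₂ = d₁ − σ√T = 1.1123 − 0.3162 = 0.7961 which rounds to 0.80
e^(−qT) = e^(−0.034·2.5) = 0.9185;  e^(−rT) = e^(−0.079·2.5) = 0.8208
N(−d₂) = N(-0.80) = 0.2119;  N(−d₁) = N(-1.11) = 0.1335
P = 240·0.8208·0.2119 − 290·0.9185·0.1335 = 41.7426 − 35.5597 = 6.1829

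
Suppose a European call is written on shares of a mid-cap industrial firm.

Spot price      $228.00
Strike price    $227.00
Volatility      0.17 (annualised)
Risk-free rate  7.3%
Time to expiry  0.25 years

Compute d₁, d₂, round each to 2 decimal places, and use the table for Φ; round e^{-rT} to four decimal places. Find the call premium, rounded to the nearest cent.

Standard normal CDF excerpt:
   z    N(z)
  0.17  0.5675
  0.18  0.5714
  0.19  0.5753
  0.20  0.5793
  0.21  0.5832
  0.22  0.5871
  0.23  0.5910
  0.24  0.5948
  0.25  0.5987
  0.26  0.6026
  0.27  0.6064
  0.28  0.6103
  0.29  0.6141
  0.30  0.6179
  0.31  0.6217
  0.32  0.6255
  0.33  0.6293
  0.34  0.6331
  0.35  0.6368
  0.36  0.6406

$10.89

T = 0.25;  σ√T = 0.0850
d₁ = [ln(228/227) + (0.073 + 0.17²/2)·0.25] / 0.0850 = [0.0044 + 0.0219] / 0.0850 = 0.3089 → 0.31
d₂ = d₁ − σ√T = 0.3089 − 0.0850 = 0.2239 → 0.22
exp(−rT) = exp(−0.073·0.25) = 0.9819
C = 228·N(0.31) − 227·0.9819·N(0.22) = 228·0.6217 − 227·0.9819·0.5871 = 141.7476 − 130.8595 = 10.8881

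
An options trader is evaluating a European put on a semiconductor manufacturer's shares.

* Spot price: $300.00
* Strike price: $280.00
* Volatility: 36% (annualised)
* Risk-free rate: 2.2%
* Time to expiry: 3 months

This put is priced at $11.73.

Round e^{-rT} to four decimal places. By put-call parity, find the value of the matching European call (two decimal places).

$33.27

exp(−rT) = exp(−0.022·0.25) = 0.9945
Put-call parity: C − P = S − K·e^(−rT) = 300 − 280·0.9945 = 300 − 278.4600 = 21.5400
C = P + (C − P) = 11.73 + (21.5400) = 33.2700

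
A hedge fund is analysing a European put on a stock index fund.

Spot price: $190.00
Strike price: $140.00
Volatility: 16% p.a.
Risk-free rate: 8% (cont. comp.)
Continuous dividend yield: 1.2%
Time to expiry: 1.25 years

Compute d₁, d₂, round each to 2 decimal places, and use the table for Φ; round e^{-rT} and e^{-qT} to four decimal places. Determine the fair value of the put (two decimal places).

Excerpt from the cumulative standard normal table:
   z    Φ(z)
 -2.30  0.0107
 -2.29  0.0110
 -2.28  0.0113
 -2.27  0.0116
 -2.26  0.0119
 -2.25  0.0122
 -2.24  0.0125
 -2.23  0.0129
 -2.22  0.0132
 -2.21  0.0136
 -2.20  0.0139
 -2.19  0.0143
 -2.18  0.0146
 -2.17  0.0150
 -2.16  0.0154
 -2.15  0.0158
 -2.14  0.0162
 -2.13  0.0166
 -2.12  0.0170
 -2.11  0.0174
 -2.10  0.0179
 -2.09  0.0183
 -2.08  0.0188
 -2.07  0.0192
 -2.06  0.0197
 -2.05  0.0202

T = 1.25;  σ√T = 0.1789
d₁ = [ln(190/140) + (0.08 − 0.012 + ½·0.16²)·1.25] / (σ√T) = (0.3054 + 0.1010) / 0.1789 = 2.2717 ⇒ 2.27
d₂ = 2.2717 − 0.1789 = 2.0929 ⇒ 2.09
exp(−qT) = exp(−0.012·1.25) = 0.9851;  exp(−rT) = exp(−0.08·1.25) = 0.9048
N(−d₂) = N(-2.09) = 0.0183;  N(−d₁) = N(-2.27) = 0.0116
P = 140·0.9048·0.0183 − 190·0.9851·0.0116 = 2.3181 − 2.1712 = 0.1469

$0.15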